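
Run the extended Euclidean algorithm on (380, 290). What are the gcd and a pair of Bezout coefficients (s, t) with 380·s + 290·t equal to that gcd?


Euclidean algorithm on (380, 290) — divide until remainder is 0:
  380 = 1 · 290 + 90
  290 = 3 · 90 + 20
  90 = 4 · 20 + 10
  20 = 2 · 10 + 0
gcd(380, 290) = 10.
Track Bezout coefficients alongside the remainders: start with r₀ = 380 = a·1 + b·0 (s = 1, t = 0) and r₁ = 290 = a·0 + b·1 (s = 0, t = 1); each new remainder r_{k+1} = r_{k-1} − q_k·r_k inherits s_{k+1} = s_{k-1} − q_k·s_k, t_{k+1} = t_{k-1} − q_k·t_k, so r_k = a·s_k + b·t_k at every step:
  q = 1: r = 90, s = 1 − 1·0 = 1, t = 0 − 1·1 = -1  (check: 380·1 + 290·(-1) = 90)
  q = 3: r = 20, s = 0 − 3·1 = -3, t = 1 − 3·(-1) = 4  (check: 380·(-3) + 290·4 = 20)
  q = 4: r = 10, s = 1 − 4·(-3) = 13, t = -1 − 4·4 = -17  (check: 380·13 + 290·(-17) = 10)
The row with r = 10 (the gcd) gives the Bezout coefficients s = 13, t = -17.
Result: 380 · (13) + 290 · (-17) = 10.

gcd(380, 290) = 10; s = 13, t = -17 (check: 380·13 + 290·(-17) = 10).


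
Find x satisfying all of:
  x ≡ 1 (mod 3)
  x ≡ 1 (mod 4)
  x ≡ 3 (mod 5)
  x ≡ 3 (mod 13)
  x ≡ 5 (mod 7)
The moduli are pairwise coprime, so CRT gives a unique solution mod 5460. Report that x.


Product of moduli M = 3 · 4 · 5 · 13 · 7 = 5460.
Merge one congruence at a time:
  Start: x ≡ 1 (mod 3).
  Combine with x ≡ 1 (mod 4); new modulus lcm = 12.
    Write x = 1 + 3·t and substitute into x ≡ 1 (mod 4): 3·t ≡ 1 − 1 = 0 (mod 4).
    The inverse of 3 mod 4 is 3 (since 3·3 = 9 = 2·4 + 1), so t ≡ 3·0 = 0 ≡ 0 (mod 4).
    Then x = 1 + 3·0 = 1, valid modulo lcm(3, 4) = 12: x ≡ 1 (mod 12).
  Combine with x ≡ 3 (mod 5); new modulus lcm = 60.
    Write x = 1 + 12·t and substitute into x ≡ 3 (mod 5): 12·t ≡ 3 − 1 = 2 (mod 5).
    Reduce coefficients mod 5: 2·t ≡ 2 (mod 5).
    The inverse of 2 mod 5 is 3 (since 2·3 = 6 = 1·5 + 1), so t ≡ 3·2 = 6 ≡ 1 (mod 5).
    Then x = 1 + 12·1 = 13, valid modulo lcm(12, 5) = 60: x ≡ 13 (mod 60).
  Combine with x ≡ 3 (mod 13); new modulus lcm = 780.
    Write x = 13 + 60·t and substitute into x ≡ 3 (mod 13): 60·t ≡ 3 − 13 = -10 (mod 13).
    Reduce coefficients mod 13: 8·t ≡ 3 (mod 13).
    The inverse of 8 mod 13 is 5 (since 8·5 = 40 = 3·13 + 1), so t ≡ 5·3 = 15 ≡ 2 (mod 13).
    Then x = 13 + 60·2 = 133, valid modulo lcm(60, 13) = 780: x ≡ 133 (mod 780).
  Combine with x ≡ 5 (mod 7); new modulus lcm = 5460.
    Write x = 133 + 780·t and substitute into x ≡ 5 (mod 7): 780·t ≡ 5 − 133 = -128 (mod 7).
    Reduce coefficients mod 7: 3·t ≡ 5 (mod 7).
    The inverse of 3 mod 7 is 5 (since 3·5 = 15 = 2·7 + 1), so t ≡ 5·5 = 25 ≡ 4 (mod 7).
    Then x = 133 + 780·4 = 3253, valid modulo lcm(780, 7) = 5460: x ≡ 3253 (mod 5460).
Verify against each original: 3253 mod 3 = 1, 3253 mod 4 = 1, 3253 mod 5 = 3, 3253 mod 13 = 3, 3253 mod 7 = 5.

x ≡ 3253 (mod 5460).


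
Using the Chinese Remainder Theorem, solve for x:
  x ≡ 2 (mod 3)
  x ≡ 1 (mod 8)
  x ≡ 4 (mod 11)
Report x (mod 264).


Moduli 3, 8, 11 are pairwise coprime; by CRT there is a unique solution modulo M = 3 · 8 · 11 = 264.
Solve pairwise, accumulating the modulus:
  Start with x ≡ 2 (mod 3).
  Combine with x ≡ 1 (mod 8): since gcd(3, 8) = 1, we get a unique residue mod 24.
    Write x = 2 + 3·t and substitute into x ≡ 1 (mod 8): 3·t ≡ 1 − 2 = -1 (mod 8).
    Reduce coefficients mod 8: 3·t ≡ 7 (mod 8).
    The inverse of 3 mod 8 is 3 (since 3·3 = 9 = 1·8 + 1), so t ≡ 3·7 = 21 ≡ 5 (mod 8).
    Then x = 2 + 3·5 = 17, valid modulo lcm(3, 8) = 24: x ≡ 17 (mod 24).
  Combine with x ≡ 4 (mod 11): since gcd(24, 11) = 1, we get a unique residue mod 264.
    Write x = 17 + 24·t and substitute into x ≡ 4 (mod 11): 24·t ≡ 4 − 17 = -13 (mod 11).
    Reduce coefficients mod 11: 2·t ≡ 9 (mod 11).
    The inverse of 2 mod 11 is 6 (since 2·6 = 12 = 1·11 + 1), so t ≡ 6·9 = 54 ≡ 10 (mod 11).
    Then x = 17 + 24·10 = 257, valid modulo lcm(24, 11) = 264: x ≡ 257 (mod 264).
Verify: 257 mod 3 = 2 ✓, 257 mod 8 = 1 ✓, 257 mod 11 = 4 ✓.

x ≡ 257 (mod 264).


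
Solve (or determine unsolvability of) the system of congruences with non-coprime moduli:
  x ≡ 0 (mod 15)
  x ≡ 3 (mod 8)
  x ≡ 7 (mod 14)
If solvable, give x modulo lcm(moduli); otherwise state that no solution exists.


Moduli 15, 8, 14 are not pairwise coprime, so CRT works modulo lcm(m_i) when all pairwise compatibility conditions hold.
Pairwise compatibility: gcd(m_i, m_j) must divide a_i - a_j for every pair.
Merge one congruence at a time:
  Start: x ≡ 0 (mod 15).
  Combine with x ≡ 3 (mod 8): gcd(15, 8) = 1; 3 - 0 = 3, which IS divisible by 1, so compatible.
    Write x = 0 + 15·t and substitute into x ≡ 3 (mod 8): 15·t ≡ 3 − 0 = 3 (mod 8).
    Reduce coefficients mod 8: 7·t ≡ 3 (mod 8).
    The inverse of 7 mod 8 is 7 (since 7·7 = 49 = 6·8 + 1), so t ≡ 7·3 = 21 ≡ 5 (mod 8).
    Then x = 0 + 15·5 = 75, valid modulo lcm(15, 8) = 120: x ≡ 75 (mod 120).
  Combine with x ≡ 7 (mod 14): gcd(120, 14) = 2; 7 - 75 = -68, which IS divisible by 2, so compatible.
    Write x = 75 + 120·t and substitute into x ≡ 7 (mod 14): 120·t ≡ 7 − 75 = -68 (mod 14).
    Divide the congruence (and modulus) by g = 2: 60·t ≡ -34 (mod 7).
    Reduce coefficients mod 7: 4·t ≡ 1 (mod 7).
    The inverse of 4 mod 7 is 2 (since 4·2 = 8 = 1·7 + 1), so t ≡ 2·1 = 2 ≡ 2 (mod 7).
    Then x = 75 + 120·2 = 315, valid modulo lcm(120, 14) = 840: x ≡ 315 (mod 840).
Verify: 315 mod 15 = 0, 315 mod 8 = 3, 315 mod 14 = 7.

x ≡ 315 (mod 840).


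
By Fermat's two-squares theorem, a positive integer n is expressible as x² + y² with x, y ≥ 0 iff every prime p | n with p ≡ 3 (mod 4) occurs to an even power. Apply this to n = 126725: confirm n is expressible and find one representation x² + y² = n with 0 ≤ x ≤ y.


Step 1: Factor n = 126725 = 5^2 · 37 · 137.
Step 2: Check the mod-4 condition on each prime factor: 5 ≡ 1 (mod 4), exponent 2; 37 ≡ 1 (mod 4), exponent 1; 137 ≡ 1 (mod 4), exponent 1.
All primes ≡ 3 (mod 4) appear to even exponent (or don't appear), so by the two-squares theorem n IS expressible as a sum of two squares.
Step 3: Build a representation. Group n = k² · m with k = 5 and m = 37 · 137 = 5069 (a product of primes ≡ 1 (mod 4)); a representation of m scales to one of n via (k·x)² + (k·y)² = k²(x² + y²). Each prime p ≡ 1 (mod 4) is itself a sum of two squares; find a² by testing p − a² for a perfect square:
  37: 37 − 1² = 36 = 6² ⇒ 37 = 1² + 6².
  137: 137 − 1² = 136, 137 − 2² = 133, 137 − 3² = 128, 137 − 4² = 121 = 11² ⇒ 137 = 4² + 11².
  Combine using the Brahmagupta–Fibonacci identity (a² + b²)(c² + d²) = (ac − bd)² + (ad + bc)² = (ac + bd)² + (ad − bc)²:
  37 · 137 = 5069: from (1² + 6²)(4² + 11²), take (1·4 − 6·11, 1·11 + 6·4) = (4 − 66, 11 + 24) = (-62, 35); dropping signs (only squares matter) gives (62, 35); check 62² + 35² = 3844 + 1225 = 5069 ✓.
  Scale by k = 5: (5·62, 5·35) = (310, 175).
Step 4: Order so x ≤ y and verify: 175² + 310² = 30625 + 96100 = 126725 = n. ✓

n = 126725 = 175² + 310² (one valid representation with x ≤ y).


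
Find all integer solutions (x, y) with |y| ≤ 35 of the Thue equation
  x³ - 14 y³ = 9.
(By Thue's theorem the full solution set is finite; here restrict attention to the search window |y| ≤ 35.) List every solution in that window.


The equation is x³ - 14y³ = 9. For fixed y, x³ = 14·y³ + 9, so a solution requires the RHS to be a perfect cube.
Strategy: iterate y from -35 to 35, compute RHS = 14·y³ + 9, and check whether it is a (positive or negative) perfect cube.
Check small values of y:
  y = 0: RHS = 9 is not a perfect cube.
  y = 1: RHS = 23 is not a perfect cube.
  y = -1: RHS = -5 is not a perfect cube.
  y = 2: RHS = 121 is not a perfect cube.
  y = -2: RHS = -103 is not a perfect cube.
  y = 3: RHS = 387 is not a perfect cube.
  y = -3: RHS = -369 is not a perfect cube.
Continuing the search up to |y| = 35 finds no solutions either.
No (x, y) in the scanned range satisfies the equation.

No integer solutions with |y| ≤ 35.


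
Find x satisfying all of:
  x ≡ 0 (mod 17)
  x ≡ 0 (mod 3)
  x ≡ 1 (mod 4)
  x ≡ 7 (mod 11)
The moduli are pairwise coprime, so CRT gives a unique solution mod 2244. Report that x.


Product of moduli M = 17 · 3 · 4 · 11 = 2244.
Merge one congruence at a time:
  Start: x ≡ 0 (mod 17).
  Combine with x ≡ 0 (mod 3); new modulus lcm = 51.
    Write x = 0 + 17·t and substitute into x ≡ 0 (mod 3): 17·t ≡ 0 − 0 = 0 (mod 3).
    Reduce coefficients mod 3: 2·t ≡ 0 (mod 3).
    The inverse of 2 mod 3 is 2 (since 2·2 = 4 = 1·3 + 1), so t ≡ 2·0 = 0 ≡ 0 (mod 3).
    Then x = 0 + 17·0 = 0, valid modulo lcm(17, 3) = 51: x ≡ 0 (mod 51).
  Combine with x ≡ 1 (mod 4); new modulus lcm = 204.
    Write x = 0 + 51·t and substitute into x ≡ 1 (mod 4): 51·t ≡ 1 − 0 = 1 (mod 4).
    Reduce coefficients mod 4: 3·t ≡ 1 (mod 4).
    The inverse of 3 mod 4 is 3 (since 3·3 = 9 = 2·4 + 1), so t ≡ 3·1 = 3 ≡ 3 (mod 4).
    Then x = 0 + 51·3 = 153, valid modulo lcm(51, 4) = 204: x ≡ 153 (mod 204).
  Combine with x ≡ 7 (mod 11); new modulus lcm = 2244.
    Write x = 153 + 204·t and substitute into x ≡ 7 (mod 11): 204·t ≡ 7 − 153 = -146 (mod 11).
    Reduce coefficients mod 11: 6·t ≡ 8 (mod 11).
    The inverse of 6 mod 11 is 2 (since 6·2 = 12 = 1·11 + 1), so t ≡ 2·8 = 16 ≡ 5 (mod 11).
    Then x = 153 + 204·5 = 1173, valid modulo lcm(204, 11) = 2244: x ≡ 1173 (mod 2244).
Verify against each original: 1173 mod 17 = 0, 1173 mod 3 = 0, 1173 mod 4 = 1, 1173 mod 11 = 7.

x ≡ 1173 (mod 2244).


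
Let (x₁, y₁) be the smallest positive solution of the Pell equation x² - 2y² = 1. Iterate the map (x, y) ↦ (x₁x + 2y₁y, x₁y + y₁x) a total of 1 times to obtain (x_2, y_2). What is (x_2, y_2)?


Step 1: Find the fundamental solution (x₁, y₁) of x² - 2y² = 1.
  Expand √2 as a continued fraction. a₀ = ⌊√2⌋ = 1; iterate m_{k+1} = d_k·a_k − m_k, d_{k+1} = (2 − m_{k+1}²)/d_k, a_{k+1} = ⌊(a₀ + m_{k+1})/d_{k+1}⌋ (starting m₀ = 0, d₀ = 1), with convergents p_k = a_k·p_{k-1} + p_{k-2}, q_k = a_k·q_{k-1} + q_{k-2} (p₋₁ = 1, q₋₁ = 0):
  k = 0: a₀ = 1; p₀/q₀ = 1/1; p₀² − 2·q₀² = 1 − 2 = -1.
  k = 1: m = 1, d = 1, a = ⌊(1 + 1)/1⌋ = 2; p/q = (2·1 + 1)/(2·1 + 0) = 3/2; p² − 2·q² = 9 − 8 = 1.
  The first convergent with p² − 2·q² = 1 gives the fundamental solution (x₁, y₁) = (3, 2).
Step 2: Apply the recurrence (x_{n+1}, y_{n+1}) = (x₁x_n + 2y₁y_n, x₁y_n + y₁x_n) repeatedly.
  From (x_1, y_1) = (3, 2): x_2 = 3·3 + 2·2·2 = 17; y_2 = 3·2 + 2·3 = 12.
Step 3: Verify x_2² - 2·y_2² = 289 - 288 = 1 (should be 1). ✓

(x_1, y_1) = (3, 2); (x_2, y_2) = (17, 12).


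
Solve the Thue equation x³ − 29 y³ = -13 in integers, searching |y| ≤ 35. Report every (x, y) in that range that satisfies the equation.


The equation is x³ - 29y³ = -13. For fixed y, x³ = 29·y³ − 13, so a solution requires the RHS to be a perfect cube.
Strategy: iterate y from -35 to 35, compute RHS = 29·y³ − 13, and check whether it is a (positive or negative) perfect cube.
Check small values of y:
  y = 0: RHS = -13 is not a perfect cube.
  y = 1: RHS = 16 is not a perfect cube.
  y = -1: RHS = -42 is not a perfect cube.
  y = 2: RHS = 219 is not a perfect cube.
  y = -2: RHS = -245 is not a perfect cube.
  y = 3: RHS = 770 is not a perfect cube.
  y = -3: RHS = -796 is not a perfect cube.
Continuing the search up to |y| = 35 finds no solutions either.
No (x, y) in the scanned range satisfies the equation.

No integer solutions with |y| ≤ 35.


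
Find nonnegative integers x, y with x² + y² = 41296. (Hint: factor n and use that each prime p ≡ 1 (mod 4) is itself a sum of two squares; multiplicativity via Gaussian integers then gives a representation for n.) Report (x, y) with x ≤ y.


Step 1: Factor n = 41296 = 2^4 · 29 · 89.
Step 2: Check the mod-4 condition on each prime factor: 2 = 2 (special); 29 ≡ 1 (mod 4), exponent 1; 89 ≡ 1 (mod 4), exponent 1.
All primes ≡ 3 (mod 4) appear to even exponent (or don't appear), so by the two-squares theorem n IS expressible as a sum of two squares.
Step 3: Build a representation. Group n = k² · m with k = 4 and m = 29 · 89 = 2581 (a product of primes ≡ 1 (mod 4)); a representation of m scales to one of n via (k·x)² + (k·y)² = k²(x² + y²). Each prime p ≡ 1 (mod 4) is itself a sum of two squares; find a² by testing p − a² for a perfect square:
  29: 29 − 1² = 28, 29 − 2² = 25 = 5² ⇒ 29 = 2² + 5².
  89: 89 − 1² = 88, 89 − 2² = 85, 89 − 3² = 80, 89 − 4² = 73, 89 − 5² = 64 = 8² ⇒ 89 = 5² + 8².
  Combine using the Brahmagupta–Fibonacci identity (a² + b²)(c² + d²) = (ac − bd)² + (ad + bc)² = (ac + bd)² + (ad − bc)²:
  29 · 89 = 2581: from (2² + 5²)(5² + 8²), take (2·5 − 5·8, 2·8 + 5·5) = (10 − 40, 16 + 25) = (-30, 41); dropping signs (only squares matter) gives (30, 41); check 30² + 41² = 900 + 1681 = 2581 ✓.
  Scale by k = 4: (4·30, 4·41) = (120, 164).
Step 4: Order so x ≤ y and verify: 120² + 164² = 14400 + 26896 = 41296 = n. ✓

n = 41296 = 120² + 164² (one valid representation with x ≤ y).


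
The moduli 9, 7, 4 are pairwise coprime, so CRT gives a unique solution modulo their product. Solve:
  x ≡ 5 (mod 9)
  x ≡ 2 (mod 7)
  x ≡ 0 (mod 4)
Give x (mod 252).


Moduli 9, 7, 4 are pairwise coprime; by CRT there is a unique solution modulo M = 9 · 7 · 4 = 252.
Solve pairwise, accumulating the modulus:
  Start with x ≡ 5 (mod 9).
  Combine with x ≡ 2 (mod 7): since gcd(9, 7) = 1, we get a unique residue mod 63.
    Write x = 5 + 9·t and substitute into x ≡ 2 (mod 7): 9·t ≡ 2 − 5 = -3 (mod 7).
    Reduce coefficients mod 7: 2·t ≡ 4 (mod 7).
    The inverse of 2 mod 7 is 4 (since 2·4 = 8 = 1·7 + 1), so t ≡ 4·4 = 16 ≡ 2 (mod 7).
    Then x = 5 + 9·2 = 23, valid modulo lcm(9, 7) = 63: x ≡ 23 (mod 63).
  Combine with x ≡ 0 (mod 4): since gcd(63, 4) = 1, we get a unique residue mod 252.
    Write x = 23 + 63·t and substitute into x ≡ 0 (mod 4): 63·t ≡ 0 − 23 = -23 (mod 4).
    Reduce coefficients mod 4: 3·t ≡ 1 (mod 4).
    The inverse of 3 mod 4 is 3 (since 3·3 = 9 = 2·4 + 1), so t ≡ 3·1 = 3 ≡ 3 (mod 4).
    Then x = 23 + 63·3 = 212, valid modulo lcm(63, 4) = 252: x ≡ 212 (mod 252).
Verify: 212 mod 9 = 5 ✓, 212 mod 7 = 2 ✓, 212 mod 4 = 0 ✓.

x ≡ 212 (mod 252).


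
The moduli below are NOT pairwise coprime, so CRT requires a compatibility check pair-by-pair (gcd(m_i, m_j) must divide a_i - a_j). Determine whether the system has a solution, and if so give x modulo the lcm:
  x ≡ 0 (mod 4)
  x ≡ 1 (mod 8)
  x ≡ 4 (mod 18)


Moduli 4, 8, 18 are not pairwise coprime, so CRT works modulo lcm(m_i) when all pairwise compatibility conditions hold.
Pairwise compatibility: gcd(m_i, m_j) must divide a_i - a_j for every pair.
Merge one congruence at a time:
  Start: x ≡ 0 (mod 4).
  Combine with x ≡ 1 (mod 8): gcd(4, 8) = 4, and 1 - 0 = 1 is NOT divisible by 4.
    ⇒ system is inconsistent (no integer solution).

No solution (the system is inconsistent).


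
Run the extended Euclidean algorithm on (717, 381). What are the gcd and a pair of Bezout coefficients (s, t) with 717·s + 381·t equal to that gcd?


Euclidean algorithm on (717, 381) — divide until remainder is 0:
  717 = 1 · 381 + 336
  381 = 1 · 336 + 45
  336 = 7 · 45 + 21
  45 = 2 · 21 + 3
  21 = 7 · 3 + 0
gcd(717, 381) = 3.
Track Bezout coefficients alongside the remainders: start with r₀ = 717 = a·1 + b·0 (s = 1, t = 0) and r₁ = 381 = a·0 + b·1 (s = 0, t = 1); each new remainder r_{k+1} = r_{k-1} − q_k·r_k inherits s_{k+1} = s_{k-1} − q_k·s_k, t_{k+1} = t_{k-1} − q_k·t_k, so r_k = a·s_k + b·t_k at every step:
  q = 1: r = 336, s = 1 − 1·0 = 1, t = 0 − 1·1 = -1  (check: 717·1 + 381·(-1) = 336)
  q = 1: r = 45, s = 0 − 1·1 = -1, t = 1 − 1·(-1) = 2  (check: 717·(-1) + 381·2 = 45)
  q = 7: r = 21, s = 1 − 7·(-1) = 8, t = -1 − 7·2 = -15  (check: 717·8 + 381·(-15) = 21)
  q = 2: r = 3, s = -1 − 2·8 = -17, t = 2 − 2·(-15) = 32  (check: 717·(-17) + 381·32 = 3)
The row with r = 3 (the gcd) gives the Bezout coefficients s = -17, t = 32.
Result: 717 · (-17) + 381 · (32) = 3.

gcd(717, 381) = 3; s = -17, t = 32 (check: 717·(-17) + 381·32 = 3).


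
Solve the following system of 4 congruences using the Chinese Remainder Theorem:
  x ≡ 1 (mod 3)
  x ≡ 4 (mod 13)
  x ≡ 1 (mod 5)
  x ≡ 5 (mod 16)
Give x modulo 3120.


Product of moduli M = 3 · 13 · 5 · 16 = 3120.
Merge one congruence at a time:
  Start: x ≡ 1 (mod 3).
  Combine with x ≡ 4 (mod 13); new modulus lcm = 39.
    Write x = 1 + 3·t and substitute into x ≡ 4 (mod 13): 3·t ≡ 4 − 1 = 3 (mod 13).
    The inverse of 3 mod 13 is 9 (since 3·9 = 27 = 2·13 + 1), so t ≡ 9·3 = 27 ≡ 1 (mod 13).
    Then x = 1 + 3·1 = 4, valid modulo lcm(3, 13) = 39: x ≡ 4 (mod 39).
  Combine with x ≡ 1 (mod 5); new modulus lcm = 195.
    Write x = 4 + 39·t and substitute into x ≡ 1 (mod 5): 39·t ≡ 1 − 4 = -3 (mod 5).
    Reduce coefficients mod 5: 4·t ≡ 2 (mod 5).
    The inverse of 4 mod 5 is 4 (since 4·4 = 16 = 3·5 + 1), so t ≡ 4·2 = 8 ≡ 3 (mod 5).
    Then x = 4 + 39·3 = 121, valid modulo lcm(39, 5) = 195: x ≡ 121 (mod 195).
  Combine with x ≡ 5 (mod 16); new modulus lcm = 3120.
    Write x = 121 + 195·t and substitute into x ≡ 5 (mod 16): 195·t ≡ 5 − 121 = -116 (mod 16).
    Reduce coefficients mod 16: 3·t ≡ 12 (mod 16).
    The inverse of 3 mod 16 is 11 (since 3·11 = 33 = 2·16 + 1), so t ≡ 11·12 = 132 ≡ 4 (mod 16).
    Then x = 121 + 195·4 = 901, valid modulo lcm(195, 16) = 3120: x ≡ 901 (mod 3120).
Verify against each original: 901 mod 3 = 1, 901 mod 13 = 4, 901 mod 5 = 1, 901 mod 16 = 5.

x ≡ 901 (mod 3120).


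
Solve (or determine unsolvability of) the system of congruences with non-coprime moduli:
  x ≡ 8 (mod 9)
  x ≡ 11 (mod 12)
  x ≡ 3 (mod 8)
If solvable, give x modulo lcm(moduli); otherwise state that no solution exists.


Moduli 9, 12, 8 are not pairwise coprime, so CRT works modulo lcm(m_i) when all pairwise compatibility conditions hold.
Pairwise compatibility: gcd(m_i, m_j) must divide a_i - a_j for every pair.
Merge one congruence at a time:
  Start: x ≡ 8 (mod 9).
  Combine with x ≡ 11 (mod 12): gcd(9, 12) = 3; 11 - 8 = 3, which IS divisible by 3, so compatible.
    Write x = 8 + 9·t and substitute into x ≡ 11 (mod 12): 9·t ≡ 11 − 8 = 3 (mod 12).
    Divide the congruence (and modulus) by g = 3: 3·t ≡ 1 (mod 4).
    The inverse of 3 mod 4 is 3 (since 3·3 = 9 = 2·4 + 1), so t ≡ 3·1 = 3 ≡ 3 (mod 4).
    Then x = 8 + 9·3 = 35, valid modulo lcm(9, 12) = 36: x ≡ 35 (mod 36).
  Combine with x ≡ 3 (mod 8): gcd(36, 8) = 4; 3 - 35 = -32, which IS divisible by 4, so compatible.
    Write x = 35 + 36·t and substitute into x ≡ 3 (mod 8): 36·t ≡ 3 − 35 = -32 (mod 8).
    Divide the congruence (and modulus) by g = 4: 9·t ≡ -8 (mod 2).
    Reduce coefficients mod 2: 1·t ≡ 0 (mod 2).
    So t ≡ 0 (mod 2).
    Then x = 35 + 36·0 = 35, valid modulo lcm(36, 8) = 72: x ≡ 35 (mod 72).
Verify: 35 mod 9 = 8, 35 mod 12 = 11, 35 mod 8 = 3.

x ≡ 35 (mod 72).


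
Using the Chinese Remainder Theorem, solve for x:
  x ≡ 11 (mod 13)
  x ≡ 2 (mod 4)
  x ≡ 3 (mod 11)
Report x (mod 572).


Moduli 13, 4, 11 are pairwise coprime; by CRT there is a unique solution modulo M = 13 · 4 · 11 = 572.
Solve pairwise, accumulating the modulus:
  Start with x ≡ 11 (mod 13).
  Combine with x ≡ 2 (mod 4): since gcd(13, 4) = 1, we get a unique residue mod 52.
    Write x = 11 + 13·t and substitute into x ≡ 2 (mod 4): 13·t ≡ 2 − 11 = -9 (mod 4).
    Reduce coefficients mod 4: 1·t ≡ 3 (mod 4).
    So t ≡ 3 (mod 4).
    Then x = 11 + 13·3 = 50, valid modulo lcm(13, 4) = 52: x ≡ 50 (mod 52).
  Combine with x ≡ 3 (mod 11): since gcd(52, 11) = 1, we get a unique residue mod 572.
    Write x = 50 + 52·t and substitute into x ≡ 3 (mod 11): 52·t ≡ 3 − 50 = -47 (mod 11).
    Reduce coefficients mod 11: 8·t ≡ 8 (mod 11).
    The inverse of 8 mod 11 is 7 (since 8·7 = 56 = 5·11 + 1), so t ≡ 7·8 = 56 ≡ 1 (mod 11).
    Then x = 50 + 52·1 = 102, valid modulo lcm(52, 11) = 572: x ≡ 102 (mod 572).
Verify: 102 mod 13 = 11 ✓, 102 mod 4 = 2 ✓, 102 mod 11 = 3 ✓.

x ≡ 102 (mod 572).


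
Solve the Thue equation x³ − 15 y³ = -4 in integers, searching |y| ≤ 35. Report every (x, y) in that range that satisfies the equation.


The equation is x³ - 15y³ = -4. For fixed y, x³ = 15·y³ − 4, so a solution requires the RHS to be a perfect cube.
Strategy: iterate y from -35 to 35, compute RHS = 15·y³ − 4, and check whether it is a (positive or negative) perfect cube.
Check small values of y:
  y = 0: RHS = -4 is not a perfect cube.
  y = 1: RHS = 11 is not a perfect cube.
  y = -1: RHS = -19 is not a perfect cube.
  y = 2: RHS = 116 is not a perfect cube.
  y = -2: RHS = -124 is not a perfect cube.
  y = 3: RHS = 401 is not a perfect cube.
  y = -3: RHS = -409 is not a perfect cube.
Continuing the search up to |y| = 35 finds no solutions either.
No (x, y) in the scanned range satisfies the equation.

No integer solutions with |y| ≤ 35.


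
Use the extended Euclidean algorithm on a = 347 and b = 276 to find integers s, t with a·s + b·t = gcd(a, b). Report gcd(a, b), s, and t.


Euclidean algorithm on (347, 276) — divide until remainder is 0:
  347 = 1 · 276 + 71
  276 = 3 · 71 + 63
  71 = 1 · 63 + 8
  63 = 7 · 8 + 7
  8 = 1 · 7 + 1
  7 = 7 · 1 + 0
gcd(347, 276) = 1.
Track Bezout coefficients alongside the remainders: start with r₀ = 347 = a·1 + b·0 (s = 1, t = 0) and r₁ = 276 = a·0 + b·1 (s = 0, t = 1); each new remainder r_{k+1} = r_{k-1} − q_k·r_k inherits s_{k+1} = s_{k-1} − q_k·s_k, t_{k+1} = t_{k-1} − q_k·t_k, so r_k = a·s_k + b·t_k at every step:
  q = 1: r = 71, s = 1 − 1·0 = 1, t = 0 − 1·1 = -1  (check: 347·1 + 276·(-1) = 71)
  q = 3: r = 63, s = 0 − 3·1 = -3, t = 1 − 3·(-1) = 4  (check: 347·(-3) + 276·4 = 63)
  q = 1: r = 8, s = 1 − 1·(-3) = 4, t = -1 − 1·4 = -5  (check: 347·4 + 276·(-5) = 8)
  q = 7: r = 7, s = -3 − 7·4 = -31, t = 4 − 7·(-5) = 39  (check: 347·(-31) + 276·39 = 7)
  q = 1: r = 1, s = 4 − 1·(-31) = 35, t = -5 − 1·39 = -44  (check: 347·35 + 276·(-44) = 1)
The row with r = 1 (the gcd) gives the Bezout coefficients s = 35, t = -44.
Result: 347 · (35) + 276 · (-44) = 1.

gcd(347, 276) = 1; s = 35, t = -44 (check: 347·35 + 276·(-44) = 1).


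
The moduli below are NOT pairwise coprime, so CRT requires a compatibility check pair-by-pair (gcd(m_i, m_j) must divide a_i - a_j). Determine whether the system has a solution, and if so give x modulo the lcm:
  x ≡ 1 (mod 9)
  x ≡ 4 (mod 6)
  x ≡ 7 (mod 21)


Moduli 9, 6, 21 are not pairwise coprime, so CRT works modulo lcm(m_i) when all pairwise compatibility conditions hold.
Pairwise compatibility: gcd(m_i, m_j) must divide a_i - a_j for every pair.
Merge one congruence at a time:
  Start: x ≡ 1 (mod 9).
  Combine with x ≡ 4 (mod 6): gcd(9, 6) = 3; 4 - 1 = 3, which IS divisible by 3, so compatible.
    Write x = 1 + 9·t and substitute into x ≡ 4 (mod 6): 9·t ≡ 4 − 1 = 3 (mod 6).
    Divide the congruence (and modulus) by g = 3: 3·t ≡ 1 (mod 2).
    Reduce coefficients mod 2: 1·t ≡ 1 (mod 2).
    So t ≡ 1 (mod 2).
    Then x = 1 + 9·1 = 10, valid modulo lcm(9, 6) = 18: x ≡ 10 (mod 18).
  Combine with x ≡ 7 (mod 21): gcd(18, 21) = 3; 7 - 10 = -3, which IS divisible by 3, so compatible.
    Write x = 10 + 18·t and substitute into x ≡ 7 (mod 21): 18·t ≡ 7 − 10 = -3 (mod 21).
    Divide the congruence (and modulus) by g = 3: 6·t ≡ -1 (mod 7).
    Reduce coefficients mod 7: 6·t ≡ 6 (mod 7).
    The inverse of 6 mod 7 is 6 (since 6·6 = 36 = 5·7 + 1), so t ≡ 6·6 = 36 ≡ 1 (mod 7).
    Then x = 10 + 18·1 = 28, valid modulo lcm(18, 21) = 126: x ≡ 28 (mod 126).
Verify: 28 mod 9 = 1, 28 mod 6 = 4, 28 mod 21 = 7.

x ≡ 28 (mod 126).


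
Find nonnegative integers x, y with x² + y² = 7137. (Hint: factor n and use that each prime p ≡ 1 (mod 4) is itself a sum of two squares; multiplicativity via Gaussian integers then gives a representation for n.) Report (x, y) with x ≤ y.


Step 1: Factor n = 7137 = 3^2 · 13 · 61.
Step 2: Check the mod-4 condition on each prime factor: 3 ≡ 3 (mod 4), exponent 2 (must be even); 13 ≡ 1 (mod 4), exponent 1; 61 ≡ 1 (mod 4), exponent 1.
All primes ≡ 3 (mod 4) appear to even exponent (or don't appear), so by the two-squares theorem n IS expressible as a sum of two squares.
Step 3: Build a representation. Group n = k² · m with k = 3 and m = 13 · 61 = 793 (a product of primes ≡ 1 (mod 4)); a representation of m scales to one of n via (k·x)² + (k·y)² = k²(x² + y²). Each prime p ≡ 1 (mod 4) is itself a sum of two squares; find a² by testing p − a² for a perfect square:
  13: 13 − 1² = 12, 13 − 2² = 9 = 3² ⇒ 13 = 2² + 3².
  61: 61 − 1² = 60, 61 − 2² = 57, 61 − 3² = 52, 61 − 4² = 45, 61 − 5² = 36 = 6² ⇒ 61 = 5² + 6².
  Combine using the Brahmagupta–Fibonacci identity (a² + b²)(c² + d²) = (ac − bd)² + (ad + bc)² = (ac + bd)² + (ad − bc)²:
  13 · 61 = 793: from (2² + 3²)(5² + 6²), take (2·5 − 3·6, 2·6 + 3·5) = (10 − 18, 12 + 15) = (-8, 27); dropping signs (only squares matter) gives (8, 27); check 8² + 27² = 64 + 729 = 793 ✓.
  Scale by k = 3: (3·8, 3·27) = (24, 81).
Step 4: Order so x ≤ y and verify: 24² + 81² = 576 + 6561 = 7137 = n. ✓

n = 7137 = 24² + 81² (one valid representation with x ≤ y).


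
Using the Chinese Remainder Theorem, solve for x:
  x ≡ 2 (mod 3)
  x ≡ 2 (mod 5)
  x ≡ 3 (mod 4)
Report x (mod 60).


Moduli 3, 5, 4 are pairwise coprime; by CRT there is a unique solution modulo M = 3 · 5 · 4 = 60.
Solve pairwise, accumulating the modulus:
  Start with x ≡ 2 (mod 3).
  Combine with x ≡ 2 (mod 5): since gcd(3, 5) = 1, we get a unique residue mod 15.
    Write x = 2 + 3·t and substitute into x ≡ 2 (mod 5): 3·t ≡ 2 − 2 = 0 (mod 5).
    The inverse of 3 mod 5 is 2 (since 3·2 = 6 = 1·5 + 1), so t ≡ 2·0 = 0 ≡ 0 (mod 5).
    Then x = 2 + 3·0 = 2, valid modulo lcm(3, 5) = 15: x ≡ 2 (mod 15).
  Combine with x ≡ 3 (mod 4): since gcd(15, 4) = 1, we get a unique residue mod 60.
    Write x = 2 + 15·t and substitute into x ≡ 3 (mod 4): 15·t ≡ 3 − 2 = 1 (mod 4).
    Reduce coefficients mod 4: 3·t ≡ 1 (mod 4).
    The inverse of 3 mod 4 is 3 (since 3·3 = 9 = 2·4 + 1), so t ≡ 3·1 = 3 ≡ 3 (mod 4).
    Then x = 2 + 15·3 = 47, valid modulo lcm(15, 4) = 60: x ≡ 47 (mod 60).
Verify: 47 mod 3 = 2 ✓, 47 mod 5 = 2 ✓, 47 mod 4 = 3 ✓.

x ≡ 47 (mod 60).


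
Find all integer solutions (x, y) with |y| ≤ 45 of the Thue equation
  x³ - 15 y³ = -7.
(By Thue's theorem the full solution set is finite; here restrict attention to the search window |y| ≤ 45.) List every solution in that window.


The equation is x³ - 15y³ = -7. For fixed y, x³ = 15·y³ − 7, so a solution requires the RHS to be a perfect cube.
Strategy: iterate y from -45 to 45, compute RHS = 15·y³ − 7, and check whether it is a (positive or negative) perfect cube.
Check small values of y:
  y = 0: RHS = -7 is not a perfect cube.
  y = 1: RHS = 8 = (2)³ ⇒ x = 2 works.
  y = -1: RHS = -22 is not a perfect cube.
  y = 2: RHS = 113 is not a perfect cube.
  y = -2: RHS = -127 is not a perfect cube.
  y = 3: RHS = 398 is not a perfect cube.
  y = -3: RHS = -412 is not a perfect cube.
Continuing the search up to |y| = 45 finds no further solutions beyond those listed.
Collected solutions: (2, 1).

Solutions (with |y| ≤ 45): (2, 1).


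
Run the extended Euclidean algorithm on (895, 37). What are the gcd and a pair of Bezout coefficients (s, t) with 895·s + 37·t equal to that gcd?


Euclidean algorithm on (895, 37) — divide until remainder is 0:
  895 = 24 · 37 + 7
  37 = 5 · 7 + 2
  7 = 3 · 2 + 1
  2 = 2 · 1 + 0
gcd(895, 37) = 1.
Track Bezout coefficients alongside the remainders: start with r₀ = 895 = a·1 + b·0 (s = 1, t = 0) and r₁ = 37 = a·0 + b·1 (s = 0, t = 1); each new remainder r_{k+1} = r_{k-1} − q_k·r_k inherits s_{k+1} = s_{k-1} − q_k·s_k, t_{k+1} = t_{k-1} − q_k·t_k, so r_k = a·s_k + b·t_k at every step:
  q = 24: r = 7, s = 1 − 24·0 = 1, t = 0 − 24·1 = -24  (check: 895·1 + 37·(-24) = 7)
  q = 5: r = 2, s = 0 − 5·1 = -5, t = 1 − 5·(-24) = 121  (check: 895·(-5) + 37·121 = 2)
  q = 3: r = 1, s = 1 − 3·(-5) = 16, t = -24 − 3·121 = -387  (check: 895·16 + 37·(-387) = 1)
The row with r = 1 (the gcd) gives the Bezout coefficients s = 16, t = -387.
Result: 895 · (16) + 37 · (-387) = 1.

gcd(895, 37) = 1; s = 16, t = -387 (check: 895·16 + 37·(-387) = 1).


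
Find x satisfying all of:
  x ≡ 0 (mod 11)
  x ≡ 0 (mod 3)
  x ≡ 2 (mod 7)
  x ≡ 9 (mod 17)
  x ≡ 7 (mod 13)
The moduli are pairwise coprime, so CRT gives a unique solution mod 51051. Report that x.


Product of moduli M = 11 · 3 · 7 · 17 · 13 = 51051.
Merge one congruence at a time:
  Start: x ≡ 0 (mod 11).
  Combine with x ≡ 0 (mod 3); new modulus lcm = 33.
    Write x = 0 + 11·t and substitute into x ≡ 0 (mod 3): 11·t ≡ 0 − 0 = 0 (mod 3).
    Reduce coefficients mod 3: 2·t ≡ 0 (mod 3).
    The inverse of 2 mod 3 is 2 (since 2·2 = 4 = 1·3 + 1), so t ≡ 2·0 = 0 ≡ 0 (mod 3).
    Then x = 0 + 11·0 = 0, valid modulo lcm(11, 3) = 33: x ≡ 0 (mod 33).
  Combine with x ≡ 2 (mod 7); new modulus lcm = 231.
    Write x = 0 + 33·t and substitute into x ≡ 2 (mod 7): 33·t ≡ 2 − 0 = 2 (mod 7).
    Reduce coefficients mod 7: 5·t ≡ 2 (mod 7).
    The inverse of 5 mod 7 is 3 (since 5·3 = 15 = 2·7 + 1), so t ≡ 3·2 = 6 ≡ 6 (mod 7).
    Then x = 0 + 33·6 = 198, valid modulo lcm(33, 7) = 231: x ≡ 198 (mod 231).
  Combine with x ≡ 9 (mod 17); new modulus lcm = 3927.
    Write x = 198 + 231·t and substitute into x ≡ 9 (mod 17): 231·t ≡ 9 − 198 = -189 (mod 17).
    Reduce coefficients mod 17: 10·t ≡ 15 (mod 17).
    The inverse of 10 mod 17 is 12 (since 10·12 = 120 = 7·17 + 1), so t ≡ 12·15 = 180 ≡ 10 (mod 17).
    Then x = 198 + 231·10 = 2508, valid modulo lcm(231, 17) = 3927: x ≡ 2508 (mod 3927).
  Combine with x ≡ 7 (mod 13); new modulus lcm = 51051.
    Write x = 2508 + 3927·t and substitute into x ≡ 7 (mod 13): 3927·t ≡ 7 − 2508 = -2501 (mod 13).
    Reduce coefficients mod 13: 1·t ≡ 8 (mod 13).
    So t ≡ 8 (mod 13).
    Then x = 2508 + 3927·8 = 33924, valid modulo lcm(3927, 13) = 51051: x ≡ 33924 (mod 51051).
Verify against each original: 33924 mod 11 = 0, 33924 mod 3 = 0, 33924 mod 7 = 2, 33924 mod 17 = 9, 33924 mod 13 = 7.

x ≡ 33924 (mod 51051).


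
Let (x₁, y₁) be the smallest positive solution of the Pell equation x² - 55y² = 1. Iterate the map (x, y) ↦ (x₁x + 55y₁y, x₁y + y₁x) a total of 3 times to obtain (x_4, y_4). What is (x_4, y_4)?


Step 1: Find the fundamental solution (x₁, y₁) of x² - 55y² = 1.
  Expand √55 as a continued fraction. a₀ = ⌊√55⌋ = 7; iterate m_{k+1} = d_k·a_k − m_k, d_{k+1} = (55 − m_{k+1}²)/d_k, a_{k+1} = ⌊(a₀ + m_{k+1})/d_{k+1}⌋ (starting m₀ = 0, d₀ = 1), with convergents p_k = a_k·p_{k-1} + p_{k-2}, q_k = a_k·q_{k-1} + q_{k-2} (p₋₁ = 1, q₋₁ = 0):
  k = 0: a₀ = 7; p₀/q₀ = 7/1; p₀² − 55·q₀² = 49 − 55 = -6.
  k = 1: m = 7, d = 6, a = ⌊(7 + 7)/6⌋ = 2; p/q = (2·7 + 1)/(2·1 + 0) = 15/2; p² − 55·q² = 225 − 220 = 5.
  k = 2: m = 5, d = 5, a = ⌊(7 + 5)/5⌋ = 2; p/q = (2·15 + 7)/(2·2 + 1) = 37/5; p² − 55·q² = 1369 − 1375 = -6.
  k = 3: m = 5, d = 6, a = ⌊(7 + 5)/6⌋ = 2; p/q = (2·37 + 15)/(2·5 + 2) = 89/12; p² − 55·q² = 7921 − 7920 = 1.
  The first convergent with p² − 55·q² = 1 gives the fundamental solution (x₁, y₁) = (89, 12).
Step 2: Apply the recurrence (x_{n+1}, y_{n+1}) = (x₁x_n + 55y₁y_n, x₁y_n + y₁x_n) repeatedly.
  From (x_1, y_1) = (89, 12): x_2 = 89·89 + 55·12·12 = 15841; y_2 = 89·12 + 12·89 = 2136.
  From (x_2, y_2) = (15841, 2136): x_3 = 89·15841 + 55·12·2136 = 2819609; y_3 = 89·2136 + 12·15841 = 380196.
  From (x_3, y_3) = (2819609, 380196): x_4 = 89·2819609 + 55·12·380196 = 501874561; y_4 = 89·380196 + 12·2819609 = 67672752.
Step 3: Verify x_4² - 55·y_4² = 251878074978942721 - 251878074978942720 = 1 (should be 1). ✓

(x_1, y_1) = (89, 12); (x_4, y_4) = (501874561, 67672752).


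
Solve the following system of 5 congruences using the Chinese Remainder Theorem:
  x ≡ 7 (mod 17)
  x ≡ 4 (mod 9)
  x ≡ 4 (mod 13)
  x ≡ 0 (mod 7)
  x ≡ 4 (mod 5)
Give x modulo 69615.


Product of moduli M = 17 · 9 · 13 · 7 · 5 = 69615.
Merge one congruence at a time:
  Start: x ≡ 7 (mod 17).
  Combine with x ≡ 4 (mod 9); new modulus lcm = 153.
    Write x = 7 + 17·t and substitute into x ≡ 4 (mod 9): 17·t ≡ 4 − 7 = -3 (mod 9).
    Reduce coefficients mod 9: 8·t ≡ 6 (mod 9).
    The inverse of 8 mod 9 is 8 (since 8·8 = 64 = 7·9 + 1), so t ≡ 8·6 = 48 ≡ 3 (mod 9).
    Then x = 7 + 17·3 = 58, valid modulo lcm(17, 9) = 153: x ≡ 58 (mod 153).
  Combine with x ≡ 4 (mod 13); new modulus lcm = 1989.
    Write x = 58 + 153·t and substitute into x ≡ 4 (mod 13): 153·t ≡ 4 − 58 = -54 (mod 13).
    Reduce coefficients mod 13: 10·t ≡ 11 (mod 13).
    The inverse of 10 mod 13 is 4 (since 10·4 = 40 = 3·13 + 1), so t ≡ 4·11 = 44 ≡ 5 (mod 13).
    Then x = 58 + 153·5 = 823, valid modulo lcm(153, 13) = 1989: x ≡ 823 (mod 1989).
  Combine with x ≡ 0 (mod 7); new modulus lcm = 13923.
    Write x = 823 + 1989·t and substitute into x ≡ 0 (mod 7): 1989·t ≡ 0 − 823 = -823 (mod 7).
    Reduce coefficients mod 7: 1·t ≡ 3 (mod 7).
    So t ≡ 3 (mod 7).
    Then x = 823 + 1989·3 = 6790, valid modulo lcm(1989, 7) = 13923: x ≡ 6790 (mod 13923).
  Combine with x ≡ 4 (mod 5); new modulus lcm = 69615.
    Write x = 6790 + 13923·t and substitute into x ≡ 4 (mod 5): 13923·t ≡ 4 − 6790 = -6786 (mod 5).
    Reduce coefficients mod 5: 3·t ≡ 4 (mod 5).
    The inverse of 3 mod 5 is 2 (since 3·2 = 6 = 1·5 + 1), so t ≡ 2·4 = 8 ≡ 3 (mod 5).
    Then x = 6790 + 13923·3 = 48559, valid modulo lcm(13923, 5) = 69615: x ≡ 48559 (mod 69615).
Verify against each original: 48559 mod 17 = 7, 48559 mod 9 = 4, 48559 mod 13 = 4, 48559 mod 7 = 0, 48559 mod 5 = 4.

x ≡ 48559 (mod 69615).


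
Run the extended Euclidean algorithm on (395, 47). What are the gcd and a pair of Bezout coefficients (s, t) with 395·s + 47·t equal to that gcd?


Euclidean algorithm on (395, 47) — divide until remainder is 0:
  395 = 8 · 47 + 19
  47 = 2 · 19 + 9
  19 = 2 · 9 + 1
  9 = 9 · 1 + 0
gcd(395, 47) = 1.
Track Bezout coefficients alongside the remainders: start with r₀ = 395 = a·1 + b·0 (s = 1, t = 0) and r₁ = 47 = a·0 + b·1 (s = 0, t = 1); each new remainder r_{k+1} = r_{k-1} − q_k·r_k inherits s_{k+1} = s_{k-1} − q_k·s_k, t_{k+1} = t_{k-1} − q_k·t_k, so r_k = a·s_k + b·t_k at every step:
  q = 8: r = 19, s = 1 − 8·0 = 1, t = 0 − 8·1 = -8  (check: 395·1 + 47·(-8) = 19)
  q = 2: r = 9, s = 0 − 2·1 = -2, t = 1 − 2·(-8) = 17  (check: 395·(-2) + 47·17 = 9)
  q = 2: r = 1, s = 1 − 2·(-2) = 5, t = -8 − 2·17 = -42  (check: 395·5 + 47·(-42) = 1)
The row with r = 1 (the gcd) gives the Bezout coefficients s = 5, t = -42.
Result: 395 · (5) + 47 · (-42) = 1.

gcd(395, 47) = 1; s = 5, t = -42 (check: 395·5 + 47·(-42) = 1).


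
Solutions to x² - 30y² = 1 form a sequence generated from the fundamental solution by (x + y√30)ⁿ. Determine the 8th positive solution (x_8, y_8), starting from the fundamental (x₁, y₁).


Step 1: Find the fundamental solution (x₁, y₁) of x² - 30y² = 1.
  Expand √30 as a continued fraction. a₀ = ⌊√30⌋ = 5; iterate m_{k+1} = d_k·a_k − m_k, d_{k+1} = (30 − m_{k+1}²)/d_k, a_{k+1} = ⌊(a₀ + m_{k+1})/d_{k+1}⌋ (starting m₀ = 0, d₀ = 1), with convergents p_k = a_k·p_{k-1} + p_{k-2}, q_k = a_k·q_{k-1} + q_{k-2} (p₋₁ = 1, q₋₁ = 0):
  k = 0: a₀ = 5; p₀/q₀ = 5/1; p₀² − 30·q₀² = 25 − 30 = -5.
  k = 1: m = 5, d = 5, a = ⌊(5 + 5)/5⌋ = 2; p/q = (2·5 + 1)/(2·1 + 0) = 11/2; p² − 30·q² = 121 − 120 = 1.
  The first convergent with p² − 30·q² = 1 gives the fundamental solution (x₁, y₁) = (11, 2).
Step 2: Apply the recurrence (x_{n+1}, y_{n+1}) = (x₁x_n + 30y₁y_n, x₁y_n + y₁x_n) repeatedly.
  From (x_1, y_1) = (11, 2): x_2 = 11·11 + 30·2·2 = 241; y_2 = 11·2 + 2·11 = 44.
  From (x_2, y_2) = (241, 44): x_3 = 11·241 + 30·2·44 = 5291; y_3 = 11·44 + 2·241 = 966.
  From (x_3, y_3) = (5291, 966): x_4 = 11·5291 + 30·2·966 = 116161; y_4 = 11·966 + 2·5291 = 21208.
  From (x_4, y_4) = (116161, 21208): x_5 = 11·116161 + 30·2·21208 = 2550251; y_5 = 11·21208 + 2·116161 = 465610.
  From (x_5, y_5) = (2550251, 465610): x_6 = 11·2550251 + 30·2·465610 = 55989361; y_6 = 11·465610 + 2·2550251 = 10222212.
  From (x_6, y_6) = (55989361, 10222212): x_7 = 11·55989361 + 30·2·10222212 = 1229215691; y_7 = 11·10222212 + 2·55989361 = 224423054.
  From (x_7, y_7) = (1229215691, 224423054): x_8 = 11·1229215691 + 30·2·224423054 = 26986755841; y_8 = 11·224423054 + 2·1229215691 = 4927084976.
Step 3: Verify x_8² - 30·y_8² = 728284990821747617281 - 728284990821747617280 = 1 (should be 1). ✓

(x_1, y_1) = (11, 2); (x_8, y_8) = (26986755841, 4927084976).


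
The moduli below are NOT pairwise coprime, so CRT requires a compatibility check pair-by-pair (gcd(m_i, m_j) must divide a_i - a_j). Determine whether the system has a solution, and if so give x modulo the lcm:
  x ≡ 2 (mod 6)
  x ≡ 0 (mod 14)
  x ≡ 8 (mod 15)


Moduli 6, 14, 15 are not pairwise coprime, so CRT works modulo lcm(m_i) when all pairwise compatibility conditions hold.
Pairwise compatibility: gcd(m_i, m_j) must divide a_i - a_j for every pair.
Merge one congruence at a time:
  Start: x ≡ 2 (mod 6).
  Combine with x ≡ 0 (mod 14): gcd(6, 14) = 2; 0 - 2 = -2, which IS divisible by 2, so compatible.
    Write x = 2 + 6·t and substitute into x ≡ 0 (mod 14): 6·t ≡ 0 − 2 = -2 (mod 14).
    Divide the congruence (and modulus) by g = 2: 3·t ≡ -1 (mod 7).
    Reduce coefficients mod 7: 3·t ≡ 6 (mod 7).
    The inverse of 3 mod 7 is 5 (since 3·5 = 15 = 2·7 + 1), so t ≡ 5·6 = 30 ≡ 2 (mod 7).
    Then x = 2 + 6·2 = 14, valid modulo lcm(6, 14) = 42: x ≡ 14 (mod 42).
  Combine with x ≡ 8 (mod 15): gcd(42, 15) = 3; 8 - 14 = -6, which IS divisible by 3, so compatible.
    Write x = 14 + 42·t and substitute into x ≡ 8 (mod 15): 42·t ≡ 8 − 14 = -6 (mod 15).
    Divide the congruence (and modulus) by g = 3: 14·t ≡ -2 (mod 5).
    Reduce coefficients mod 5: 4·t ≡ 3 (mod 5).
    The inverse of 4 mod 5 is 4 (since 4·4 = 16 = 3·5 + 1), so t ≡ 4·3 = 12 ≡ 2 (mod 5).
    Then x = 14 + 42·2 = 98, valid modulo lcm(42, 15) = 210: x ≡ 98 (mod 210).
Verify: 98 mod 6 = 2, 98 mod 14 = 0, 98 mod 15 = 8.

x ≡ 98 (mod 210).


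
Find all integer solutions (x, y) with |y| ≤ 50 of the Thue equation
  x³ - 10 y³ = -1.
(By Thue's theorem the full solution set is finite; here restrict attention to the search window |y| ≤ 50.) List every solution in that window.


The equation is x³ - 10y³ = -1. For fixed y, x³ = 10·y³ − 1, so a solution requires the RHS to be a perfect cube.
Strategy: iterate y from -50 to 50, compute RHS = 10·y³ − 1, and check whether it is a (positive or negative) perfect cube.
Check small values of y:
  y = 0: RHS = -1 = (-1)³ ⇒ x = -1 works.
  y = 1: RHS = 9 is not a perfect cube.
  y = -1: RHS = -11 is not a perfect cube.
  y = 2: RHS = 79 is not a perfect cube.
  y = -2: RHS = -81 is not a perfect cube.
  y = 3: RHS = 269 is not a perfect cube.
  y = -3: RHS = -271 is not a perfect cube.
Continuing the search up to |y| = 50 finds no further solutions beyond those listed.
Collected solutions: (-1, 0).

Solutions (with |y| ≤ 50): (-1, 0).
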